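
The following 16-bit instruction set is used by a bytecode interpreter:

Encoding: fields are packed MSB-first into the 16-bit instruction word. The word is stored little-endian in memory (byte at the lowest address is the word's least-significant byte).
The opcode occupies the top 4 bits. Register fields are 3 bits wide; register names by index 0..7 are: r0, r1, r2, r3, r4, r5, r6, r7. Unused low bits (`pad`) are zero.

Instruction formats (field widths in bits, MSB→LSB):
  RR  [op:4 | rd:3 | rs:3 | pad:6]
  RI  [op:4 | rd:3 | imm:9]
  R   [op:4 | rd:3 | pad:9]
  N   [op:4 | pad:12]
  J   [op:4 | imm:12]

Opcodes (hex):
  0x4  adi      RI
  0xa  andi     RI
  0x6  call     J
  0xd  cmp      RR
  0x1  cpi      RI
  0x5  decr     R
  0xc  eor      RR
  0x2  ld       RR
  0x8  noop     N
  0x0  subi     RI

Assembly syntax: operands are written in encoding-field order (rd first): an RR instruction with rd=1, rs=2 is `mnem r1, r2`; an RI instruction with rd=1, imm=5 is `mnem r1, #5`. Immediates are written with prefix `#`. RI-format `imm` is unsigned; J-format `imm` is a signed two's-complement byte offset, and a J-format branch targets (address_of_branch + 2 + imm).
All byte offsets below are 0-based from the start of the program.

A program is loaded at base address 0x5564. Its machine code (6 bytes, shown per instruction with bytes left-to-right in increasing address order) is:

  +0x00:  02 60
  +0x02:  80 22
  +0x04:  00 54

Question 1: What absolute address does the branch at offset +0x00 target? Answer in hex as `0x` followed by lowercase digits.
0x5568

+0x00: 02 60 ⇒ word 0x6002 (little)
  opcode bits[15:12]=0x6: call/J
  imm: (w>>0)&0xfff=0x2 → #2
  target = base 0x5564 + off 0x00 + 2 + imm 2 = 0x5568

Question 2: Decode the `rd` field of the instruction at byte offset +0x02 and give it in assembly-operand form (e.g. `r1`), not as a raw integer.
@+02  little-endian(80 22) = 0x2280
  top 4b → 0x2 → ld [RR]
  rd@[11:9]=0x1 ⇒ r1
  rs@[8:6]=0x2 ⇒ r2

r1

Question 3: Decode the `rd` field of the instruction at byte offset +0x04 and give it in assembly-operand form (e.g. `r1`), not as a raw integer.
r2

+0x04: 00 54 ⇒ word 0x5400 (little)
  opcode bits[15:12]=0x5: decr/R
  rd@[11:9]=0x2 ⇒ r2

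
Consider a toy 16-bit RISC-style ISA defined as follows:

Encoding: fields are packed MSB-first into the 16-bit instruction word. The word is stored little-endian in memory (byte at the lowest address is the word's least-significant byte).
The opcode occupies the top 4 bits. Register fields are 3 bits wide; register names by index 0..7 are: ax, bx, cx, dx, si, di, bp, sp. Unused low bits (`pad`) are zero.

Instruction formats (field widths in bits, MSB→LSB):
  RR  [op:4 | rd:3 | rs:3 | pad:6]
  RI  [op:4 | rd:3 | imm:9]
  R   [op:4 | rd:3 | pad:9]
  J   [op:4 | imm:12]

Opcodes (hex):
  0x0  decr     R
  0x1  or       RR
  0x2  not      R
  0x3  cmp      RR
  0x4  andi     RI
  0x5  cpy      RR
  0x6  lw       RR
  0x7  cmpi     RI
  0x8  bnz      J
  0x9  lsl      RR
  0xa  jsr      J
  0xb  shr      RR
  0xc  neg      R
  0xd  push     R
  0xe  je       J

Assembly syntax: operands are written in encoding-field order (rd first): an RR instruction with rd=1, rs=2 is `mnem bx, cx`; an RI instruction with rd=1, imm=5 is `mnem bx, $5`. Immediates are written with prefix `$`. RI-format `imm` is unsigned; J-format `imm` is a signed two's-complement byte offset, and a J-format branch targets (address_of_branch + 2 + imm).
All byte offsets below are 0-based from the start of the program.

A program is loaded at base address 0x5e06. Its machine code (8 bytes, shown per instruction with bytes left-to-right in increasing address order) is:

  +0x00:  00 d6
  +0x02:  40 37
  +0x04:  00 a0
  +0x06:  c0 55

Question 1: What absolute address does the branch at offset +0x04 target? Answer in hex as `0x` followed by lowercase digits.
[04] 00 a0 → 0xa000
  opcode bits[15:12]=0xa: jsr/J
  imm@[11:0]=0x0 ⇒ $0
  target = base 0x5e06 + off 0x04 + 2 + imm 0 = 0x5e0c

0x5e0c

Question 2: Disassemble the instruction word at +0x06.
[06] c0 55 → 0x55c0
  opcode bits[15:12]=0x5: cpy/RR
  rd: (w>>9)&0x7=0x2 → cx
  rs: (w>>6)&0x7=0x7 → sp

cpy cx, sp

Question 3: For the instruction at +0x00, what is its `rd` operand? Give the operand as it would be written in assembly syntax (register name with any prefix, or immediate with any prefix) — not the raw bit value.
+0x00: 00 d6 ⇒ word 0xd600 (little)
  op=0xd600>>12=0xd ⇒ push (R)
  rd@[11:9]=0x3 ⇒ dx

dx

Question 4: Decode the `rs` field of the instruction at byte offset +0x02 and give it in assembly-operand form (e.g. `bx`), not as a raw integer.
@+02  little-endian(40 37) = 0x3740
  opcode bits[15:12]=0x3: cmp/RR
  [11:9] rd=3 = dx
  [8:6] rs=5 = di

di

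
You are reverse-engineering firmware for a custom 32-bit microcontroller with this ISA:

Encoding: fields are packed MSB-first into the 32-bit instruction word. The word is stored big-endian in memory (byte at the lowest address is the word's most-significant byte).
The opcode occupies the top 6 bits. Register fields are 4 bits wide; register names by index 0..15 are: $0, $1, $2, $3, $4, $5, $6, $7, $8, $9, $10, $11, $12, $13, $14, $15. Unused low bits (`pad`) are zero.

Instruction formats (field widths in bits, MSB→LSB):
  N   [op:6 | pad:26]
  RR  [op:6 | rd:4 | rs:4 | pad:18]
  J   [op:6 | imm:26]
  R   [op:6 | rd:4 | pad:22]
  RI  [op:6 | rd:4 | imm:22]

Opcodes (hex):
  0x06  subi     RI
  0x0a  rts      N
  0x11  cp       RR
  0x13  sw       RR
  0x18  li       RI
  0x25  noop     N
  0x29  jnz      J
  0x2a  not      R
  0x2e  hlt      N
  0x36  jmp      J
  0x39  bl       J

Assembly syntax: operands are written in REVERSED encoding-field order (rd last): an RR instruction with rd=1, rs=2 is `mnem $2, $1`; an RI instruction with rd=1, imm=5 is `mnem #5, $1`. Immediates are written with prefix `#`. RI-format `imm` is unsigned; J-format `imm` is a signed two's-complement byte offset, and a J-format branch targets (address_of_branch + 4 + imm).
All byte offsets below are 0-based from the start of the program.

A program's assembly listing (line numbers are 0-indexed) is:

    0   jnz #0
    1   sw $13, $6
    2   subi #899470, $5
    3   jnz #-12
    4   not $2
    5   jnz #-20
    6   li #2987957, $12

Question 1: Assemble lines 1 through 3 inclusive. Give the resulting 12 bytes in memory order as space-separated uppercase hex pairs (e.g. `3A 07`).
1. sw fields op=0x13:6|rd=6:4|rs=13:4|pad=0:18 → word 4db40000h → 4d b4 00 00
2. subi fields op=0x6:6|rd=5:4|imm=899470:22 → word 194db98eh → 19 4d b9 8e
3. jnz fields op=0x29:6|imm=-12:26 → word a7fffff4h → a7 ff ff f4

4D B4 00 00 19 4D B9 8E A7 FF FF F4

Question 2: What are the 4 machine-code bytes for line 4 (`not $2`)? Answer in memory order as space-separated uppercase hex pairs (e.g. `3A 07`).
L4: not op=0x2a:6|rd=2:4|pad=0:22 ⇒ 0xa8800000 ⇒ big a8 80 00 00

A8 80 00 00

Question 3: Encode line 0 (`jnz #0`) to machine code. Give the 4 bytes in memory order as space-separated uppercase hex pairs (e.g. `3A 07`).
A4 00 00 00

line 0 (jnz): pack op=0x29:6|imm=0:26 = 0xa4000000; big→ a4 00 00 00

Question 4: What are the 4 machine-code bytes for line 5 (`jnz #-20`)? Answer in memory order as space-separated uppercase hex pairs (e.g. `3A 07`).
A7 FF FF EC

L5: jnz op=0x29:6|imm=-20:26 ⇒ 0xa7ffffec ⇒ big a7 ff ff ec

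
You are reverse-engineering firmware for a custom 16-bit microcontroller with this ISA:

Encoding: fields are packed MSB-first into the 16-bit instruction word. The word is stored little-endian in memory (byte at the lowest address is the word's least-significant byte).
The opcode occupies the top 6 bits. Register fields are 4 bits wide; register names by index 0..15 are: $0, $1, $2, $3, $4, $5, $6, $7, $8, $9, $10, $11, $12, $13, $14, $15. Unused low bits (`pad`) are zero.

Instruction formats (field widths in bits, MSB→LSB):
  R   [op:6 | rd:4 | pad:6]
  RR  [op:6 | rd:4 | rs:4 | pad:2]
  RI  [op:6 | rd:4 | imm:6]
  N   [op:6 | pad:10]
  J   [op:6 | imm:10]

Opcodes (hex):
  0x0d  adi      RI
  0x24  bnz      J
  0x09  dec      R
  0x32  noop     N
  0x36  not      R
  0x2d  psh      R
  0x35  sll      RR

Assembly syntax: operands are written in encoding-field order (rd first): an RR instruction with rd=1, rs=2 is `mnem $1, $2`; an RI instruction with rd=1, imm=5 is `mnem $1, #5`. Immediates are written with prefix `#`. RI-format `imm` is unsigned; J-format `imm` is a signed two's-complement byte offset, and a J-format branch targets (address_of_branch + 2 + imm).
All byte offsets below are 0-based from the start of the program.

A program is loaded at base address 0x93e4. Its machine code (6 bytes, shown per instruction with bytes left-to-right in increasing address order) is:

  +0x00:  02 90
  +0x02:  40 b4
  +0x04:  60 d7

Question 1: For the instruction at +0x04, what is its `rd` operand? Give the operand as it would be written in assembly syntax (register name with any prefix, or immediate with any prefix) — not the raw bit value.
$13

@+04  little-endian(60 d7) = 0xd760
  top 6b → 0x35 → sll [RR]
  rd@[9:6]=0xd ⇒ $13
  rs@[5:2]=0x8 ⇒ $8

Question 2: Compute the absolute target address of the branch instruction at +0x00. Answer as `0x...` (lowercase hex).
off 0x00: read 02 90 as little → 0x9002
  opcode bits[15:10]=0x24: bnz/J
  [9:0] imm=2 = #2
  target = base 0x93e4 + off 0x00 + 2 + imm 2 = 0x93e8

0x93e8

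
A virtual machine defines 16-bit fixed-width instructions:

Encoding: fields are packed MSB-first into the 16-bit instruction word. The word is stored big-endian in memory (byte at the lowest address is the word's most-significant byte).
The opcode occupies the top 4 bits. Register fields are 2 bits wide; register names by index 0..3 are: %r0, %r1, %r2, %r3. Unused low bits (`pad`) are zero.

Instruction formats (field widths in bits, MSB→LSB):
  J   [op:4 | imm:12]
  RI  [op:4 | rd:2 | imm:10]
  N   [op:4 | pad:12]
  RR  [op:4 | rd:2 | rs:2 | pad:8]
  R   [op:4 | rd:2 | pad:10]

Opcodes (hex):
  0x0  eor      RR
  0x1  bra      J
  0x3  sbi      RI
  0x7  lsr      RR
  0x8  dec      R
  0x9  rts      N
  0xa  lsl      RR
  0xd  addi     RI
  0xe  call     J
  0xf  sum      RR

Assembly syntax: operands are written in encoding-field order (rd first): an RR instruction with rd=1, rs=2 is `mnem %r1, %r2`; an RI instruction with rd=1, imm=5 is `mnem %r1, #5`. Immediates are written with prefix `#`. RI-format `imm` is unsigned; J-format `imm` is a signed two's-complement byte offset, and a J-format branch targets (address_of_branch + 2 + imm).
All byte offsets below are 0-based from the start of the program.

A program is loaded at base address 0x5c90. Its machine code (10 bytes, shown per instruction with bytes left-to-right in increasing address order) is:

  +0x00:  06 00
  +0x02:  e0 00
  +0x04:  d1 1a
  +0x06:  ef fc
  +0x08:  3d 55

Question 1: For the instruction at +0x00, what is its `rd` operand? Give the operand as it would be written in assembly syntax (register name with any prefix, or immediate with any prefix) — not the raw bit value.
%r1

@+00  big-endian(06 00) = 0x0600
  top 4b → 0x0 → eor [RR]
  rd@[11:10]=0x1 ⇒ %r1
  rs@[9:8]=0x2 ⇒ %r2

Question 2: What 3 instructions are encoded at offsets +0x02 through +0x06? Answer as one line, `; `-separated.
call #0; addi %r0, #282; call #-4

+0x02: e0 00 ⇒ word 0xe000 (big)
  op=0xe000>>12=0xe ⇒ call (J)
  [11:0] imm=0 = #0
+0x04: d1 1a ⇒ word 0xd11a (big)
  op=0xd11a>>12=0xd ⇒ addi (RI)
  [11:10] rd=0 = %r0
  [9:0] imm=282 = #282
+0x06: ef fc ⇒ word 0xeffc (big)
  op=0xeffc>>12=0xe ⇒ call (J)
  [11:0] imm=4092 (s12→-4) = #-4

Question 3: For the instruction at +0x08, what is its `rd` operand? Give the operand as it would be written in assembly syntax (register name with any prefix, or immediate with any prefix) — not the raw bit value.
%r3

[08] 3d 55 → 0x3d55
  op=0x3d55>>12=0x3 ⇒ sbi (RI)
  rd: (w>>10)&0x3=0x3 → %r3
  imm: (w>>0)&0x3ff=0x155 → #341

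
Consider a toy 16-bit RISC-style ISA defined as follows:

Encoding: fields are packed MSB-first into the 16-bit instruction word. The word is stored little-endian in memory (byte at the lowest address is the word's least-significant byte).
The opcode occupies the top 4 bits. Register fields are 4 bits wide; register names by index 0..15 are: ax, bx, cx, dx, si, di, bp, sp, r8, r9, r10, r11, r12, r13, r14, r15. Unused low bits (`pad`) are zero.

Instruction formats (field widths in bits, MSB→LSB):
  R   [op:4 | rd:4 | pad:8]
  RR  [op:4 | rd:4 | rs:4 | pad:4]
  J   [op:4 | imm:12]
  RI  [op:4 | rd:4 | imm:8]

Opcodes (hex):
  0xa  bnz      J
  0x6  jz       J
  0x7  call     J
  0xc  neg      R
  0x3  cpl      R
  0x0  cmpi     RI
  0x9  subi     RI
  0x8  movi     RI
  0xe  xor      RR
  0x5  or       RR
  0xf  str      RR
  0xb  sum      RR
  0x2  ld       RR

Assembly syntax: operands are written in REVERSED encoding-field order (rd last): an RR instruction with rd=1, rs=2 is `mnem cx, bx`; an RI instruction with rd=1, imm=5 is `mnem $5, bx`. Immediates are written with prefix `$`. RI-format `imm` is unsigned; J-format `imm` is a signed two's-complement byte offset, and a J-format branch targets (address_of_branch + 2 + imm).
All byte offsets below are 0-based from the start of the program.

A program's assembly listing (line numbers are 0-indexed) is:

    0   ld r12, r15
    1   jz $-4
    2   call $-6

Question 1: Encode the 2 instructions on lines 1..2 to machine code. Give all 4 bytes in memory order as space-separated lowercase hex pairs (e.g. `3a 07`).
fc 6f fa 7f

L1: jz op=0x6:4|imm=-4:12 ⇒ 0x6ffc ⇒ little fc 6f
L2: call op=0x7:4|imm=-6:12 ⇒ 0x7ffa ⇒ little fa 7f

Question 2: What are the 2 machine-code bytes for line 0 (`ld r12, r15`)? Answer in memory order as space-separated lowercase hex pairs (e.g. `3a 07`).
0. ld fields op=0x2:4|rd=15:4|rs=12:4|pad=0:4 → word 2fc0h → c0 2f

c0 2f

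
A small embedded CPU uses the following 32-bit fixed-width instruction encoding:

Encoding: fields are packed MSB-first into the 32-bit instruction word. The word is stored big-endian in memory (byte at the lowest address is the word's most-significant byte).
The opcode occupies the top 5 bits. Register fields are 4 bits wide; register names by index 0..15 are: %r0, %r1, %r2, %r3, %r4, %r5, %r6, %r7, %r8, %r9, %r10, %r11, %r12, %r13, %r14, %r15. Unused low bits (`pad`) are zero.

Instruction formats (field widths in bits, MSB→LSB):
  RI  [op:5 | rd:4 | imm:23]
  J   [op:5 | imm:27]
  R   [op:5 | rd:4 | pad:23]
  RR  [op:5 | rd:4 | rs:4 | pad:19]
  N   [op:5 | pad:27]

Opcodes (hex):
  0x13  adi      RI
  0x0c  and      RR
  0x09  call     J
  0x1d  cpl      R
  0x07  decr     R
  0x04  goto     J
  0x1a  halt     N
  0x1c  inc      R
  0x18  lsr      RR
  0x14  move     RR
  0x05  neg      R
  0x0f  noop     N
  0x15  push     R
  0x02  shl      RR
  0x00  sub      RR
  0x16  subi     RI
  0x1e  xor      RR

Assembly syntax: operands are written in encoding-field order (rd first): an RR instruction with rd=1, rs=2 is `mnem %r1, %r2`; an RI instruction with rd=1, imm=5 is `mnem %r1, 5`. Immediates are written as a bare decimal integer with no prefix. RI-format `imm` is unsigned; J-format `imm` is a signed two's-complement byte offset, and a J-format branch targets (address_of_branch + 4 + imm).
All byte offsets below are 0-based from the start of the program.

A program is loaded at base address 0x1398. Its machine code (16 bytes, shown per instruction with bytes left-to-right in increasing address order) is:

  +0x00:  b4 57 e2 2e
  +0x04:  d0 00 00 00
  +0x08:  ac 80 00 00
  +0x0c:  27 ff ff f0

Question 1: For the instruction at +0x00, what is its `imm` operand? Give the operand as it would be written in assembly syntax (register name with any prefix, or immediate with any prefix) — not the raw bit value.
5759534

@+00  big-endian(b4 57 e2 2e) = 0xb457e22e
  op=0xb457e22e>>27=0x16 ⇒ subi (RI)
  rd@[26:23]=0x8 ⇒ %r8
  imm@[22:0]=0x57e22e ⇒ 5759534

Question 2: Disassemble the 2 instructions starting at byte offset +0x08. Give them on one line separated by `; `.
push %r9; goto -16

+0x08: ac 80 00 00 ⇒ word 0xac800000 (big)
  top 5b → 0x15 → push [R]
  rd@[26:23]=0x9 ⇒ %r9
+0x0c: 27 ff ff f0 ⇒ word 0x27fffff0 (big)
  top 5b → 0x4 → goto [J]
  imm@[26:0]=0x7fffff0 (s27→-16) ⇒ -16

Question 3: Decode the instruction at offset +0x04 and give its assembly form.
off 0x04: read d0 00 00 00 as big → 0xd0000000
  top 5b → 0x1a → halt [N]

halt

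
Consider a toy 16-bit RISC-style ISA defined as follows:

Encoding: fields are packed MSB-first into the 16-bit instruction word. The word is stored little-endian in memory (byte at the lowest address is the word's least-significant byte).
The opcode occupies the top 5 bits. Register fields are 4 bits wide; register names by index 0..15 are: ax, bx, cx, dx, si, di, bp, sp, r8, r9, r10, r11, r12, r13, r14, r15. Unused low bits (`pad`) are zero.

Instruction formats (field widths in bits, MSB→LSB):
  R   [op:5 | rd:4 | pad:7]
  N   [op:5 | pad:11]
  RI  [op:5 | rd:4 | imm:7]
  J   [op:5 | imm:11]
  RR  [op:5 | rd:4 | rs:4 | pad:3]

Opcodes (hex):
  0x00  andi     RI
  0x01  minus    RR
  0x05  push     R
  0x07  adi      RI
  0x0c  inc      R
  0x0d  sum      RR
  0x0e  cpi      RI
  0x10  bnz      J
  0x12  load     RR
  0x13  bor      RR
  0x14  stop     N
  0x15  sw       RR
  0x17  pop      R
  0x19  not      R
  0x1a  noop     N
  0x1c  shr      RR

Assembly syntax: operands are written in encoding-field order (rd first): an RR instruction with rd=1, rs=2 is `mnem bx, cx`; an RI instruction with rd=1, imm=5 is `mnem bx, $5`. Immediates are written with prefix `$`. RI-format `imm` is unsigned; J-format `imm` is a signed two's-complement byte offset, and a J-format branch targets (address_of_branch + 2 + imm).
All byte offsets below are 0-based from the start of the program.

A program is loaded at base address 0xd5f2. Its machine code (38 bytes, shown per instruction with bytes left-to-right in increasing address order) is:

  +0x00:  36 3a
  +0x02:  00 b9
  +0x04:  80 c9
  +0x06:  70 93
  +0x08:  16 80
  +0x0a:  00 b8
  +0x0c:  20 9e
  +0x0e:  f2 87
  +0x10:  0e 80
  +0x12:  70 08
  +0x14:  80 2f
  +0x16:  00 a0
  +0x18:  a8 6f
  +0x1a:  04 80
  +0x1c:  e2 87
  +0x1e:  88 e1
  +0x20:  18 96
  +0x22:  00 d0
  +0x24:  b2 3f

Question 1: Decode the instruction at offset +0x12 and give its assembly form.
minus ax, r14

@+12  little-endian(70 08) = 0x0870
  op=0x0870>>11=0x1 ⇒ minus (RR)
  [10:7] rd=0 = ax
  [6:3] rs=14 = r14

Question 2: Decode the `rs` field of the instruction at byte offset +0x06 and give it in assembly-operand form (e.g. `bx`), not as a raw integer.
r14

@+06  little-endian(70 93) = 0x9370
  top 5b → 0x12 → load [RR]
  rd: (w>>7)&0xf=0x6 → bp
  rs: (w>>3)&0xf=0xe → r14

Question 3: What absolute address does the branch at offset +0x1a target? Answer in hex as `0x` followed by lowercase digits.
0xd612

@+1a  little-endian(04 80) = 0x8004
  opcode bits[15:11]=0x10: bnz/J
  imm: (w>>0)&0x7ff=0x4 → $4
  target = base 0xd5f2 + off 0x1a + 2 + imm 4 = 0xd612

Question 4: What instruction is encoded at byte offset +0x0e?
[0e] f2 87 → 0x87f2
  opcode bits[15:11]=0x10: bnz/J
  imm@[10:0]=0x7f2 (s11→-14) ⇒ $-14

bnz $-14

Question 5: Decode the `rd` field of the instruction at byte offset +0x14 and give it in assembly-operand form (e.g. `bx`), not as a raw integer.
[14] 80 2f → 0x2f80
  opcode bits[15:11]=0x5: push/R
  rd: (w>>7)&0xf=0xf → r15

r15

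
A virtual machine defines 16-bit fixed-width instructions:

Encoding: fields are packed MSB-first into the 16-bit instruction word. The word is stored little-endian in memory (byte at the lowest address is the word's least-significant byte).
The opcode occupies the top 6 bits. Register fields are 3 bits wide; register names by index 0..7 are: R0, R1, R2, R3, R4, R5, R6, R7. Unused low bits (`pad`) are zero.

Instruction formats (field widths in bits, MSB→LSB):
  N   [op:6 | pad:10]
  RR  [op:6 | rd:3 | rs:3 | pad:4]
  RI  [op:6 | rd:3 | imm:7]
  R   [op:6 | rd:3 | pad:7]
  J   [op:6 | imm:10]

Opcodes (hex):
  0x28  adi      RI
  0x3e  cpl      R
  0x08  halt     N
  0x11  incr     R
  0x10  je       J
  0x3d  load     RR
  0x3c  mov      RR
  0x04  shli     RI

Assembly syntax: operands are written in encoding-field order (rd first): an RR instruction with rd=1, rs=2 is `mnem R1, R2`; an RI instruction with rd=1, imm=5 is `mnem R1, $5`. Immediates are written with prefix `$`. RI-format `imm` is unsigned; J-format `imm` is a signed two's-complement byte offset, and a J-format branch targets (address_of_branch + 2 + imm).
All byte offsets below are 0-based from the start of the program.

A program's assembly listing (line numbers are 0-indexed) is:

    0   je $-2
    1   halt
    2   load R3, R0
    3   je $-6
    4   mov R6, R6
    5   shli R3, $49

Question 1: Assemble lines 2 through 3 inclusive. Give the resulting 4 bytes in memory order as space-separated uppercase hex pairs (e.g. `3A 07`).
80 F5 FA 43

line 2 (load): pack op=0x3d:6|rd=3:3|rs=0:3|pad=0:4 = 0xf580; little→ 80 f5
line 3 (je): pack op=0x10:6|imm=-6:10 = 0x43fa; little→ fa 43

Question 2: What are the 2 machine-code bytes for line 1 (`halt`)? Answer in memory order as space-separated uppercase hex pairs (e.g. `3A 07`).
1. halt fields op=0x8:6|pad=0:10 → word 2000h → 00 20

00 20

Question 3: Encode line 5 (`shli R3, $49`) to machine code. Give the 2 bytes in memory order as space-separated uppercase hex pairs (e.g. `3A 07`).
L5: shli op=0x4:6|rd=3:3|imm=49:7 ⇒ 0x11b1 ⇒ little b1 11

B1 11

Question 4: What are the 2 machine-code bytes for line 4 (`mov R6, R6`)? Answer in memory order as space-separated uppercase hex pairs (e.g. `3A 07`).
L4: mov op=0x3c:6|rd=6:3|rs=6:3|pad=0:4 ⇒ 0xf360 ⇒ little 60 f3

60 F3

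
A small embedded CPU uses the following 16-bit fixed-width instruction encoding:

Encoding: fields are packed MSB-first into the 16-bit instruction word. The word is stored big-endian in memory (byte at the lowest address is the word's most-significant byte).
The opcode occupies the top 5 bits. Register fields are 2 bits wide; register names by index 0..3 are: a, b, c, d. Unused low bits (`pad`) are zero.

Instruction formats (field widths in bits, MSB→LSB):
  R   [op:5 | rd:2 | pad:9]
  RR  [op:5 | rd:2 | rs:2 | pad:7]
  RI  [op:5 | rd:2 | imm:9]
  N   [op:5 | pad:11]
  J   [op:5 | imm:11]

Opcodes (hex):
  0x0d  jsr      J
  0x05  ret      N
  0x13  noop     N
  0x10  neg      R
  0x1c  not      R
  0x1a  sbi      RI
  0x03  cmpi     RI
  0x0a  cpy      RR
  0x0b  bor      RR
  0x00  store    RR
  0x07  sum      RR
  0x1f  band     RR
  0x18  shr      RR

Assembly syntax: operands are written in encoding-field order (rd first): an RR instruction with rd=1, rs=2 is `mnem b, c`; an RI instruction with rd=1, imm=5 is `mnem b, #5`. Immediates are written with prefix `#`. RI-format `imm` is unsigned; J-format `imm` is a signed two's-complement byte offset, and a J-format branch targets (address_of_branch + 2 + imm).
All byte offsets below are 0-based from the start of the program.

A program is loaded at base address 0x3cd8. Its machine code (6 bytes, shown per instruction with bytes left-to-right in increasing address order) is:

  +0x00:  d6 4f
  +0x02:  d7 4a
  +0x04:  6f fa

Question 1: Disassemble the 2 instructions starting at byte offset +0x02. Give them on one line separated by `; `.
sbi d, #330; jsr #-6

off 0x02: read d7 4a as big → 0xd74a
  top 5b → 0x1a → sbi [RI]
  rd: (w>>9)&0x3=0x3 → d
  imm: (w>>0)&0x1ff=0x14a → #330
off 0x04: read 6f fa as big → 0x6ffa
  top 5b → 0xd → jsr [J]
  imm: (w>>0)&0x7ff=0x7fa (s11→-6) → #-6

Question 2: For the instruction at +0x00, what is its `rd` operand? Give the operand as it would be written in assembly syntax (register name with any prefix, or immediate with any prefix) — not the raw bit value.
@+00  big-endian(d6 4f) = 0xd64f
  top 5b → 0x1a → sbi [RI]
  rd@[10:9]=0x3 ⇒ d
  imm@[8:0]=0x4f ⇒ #79

d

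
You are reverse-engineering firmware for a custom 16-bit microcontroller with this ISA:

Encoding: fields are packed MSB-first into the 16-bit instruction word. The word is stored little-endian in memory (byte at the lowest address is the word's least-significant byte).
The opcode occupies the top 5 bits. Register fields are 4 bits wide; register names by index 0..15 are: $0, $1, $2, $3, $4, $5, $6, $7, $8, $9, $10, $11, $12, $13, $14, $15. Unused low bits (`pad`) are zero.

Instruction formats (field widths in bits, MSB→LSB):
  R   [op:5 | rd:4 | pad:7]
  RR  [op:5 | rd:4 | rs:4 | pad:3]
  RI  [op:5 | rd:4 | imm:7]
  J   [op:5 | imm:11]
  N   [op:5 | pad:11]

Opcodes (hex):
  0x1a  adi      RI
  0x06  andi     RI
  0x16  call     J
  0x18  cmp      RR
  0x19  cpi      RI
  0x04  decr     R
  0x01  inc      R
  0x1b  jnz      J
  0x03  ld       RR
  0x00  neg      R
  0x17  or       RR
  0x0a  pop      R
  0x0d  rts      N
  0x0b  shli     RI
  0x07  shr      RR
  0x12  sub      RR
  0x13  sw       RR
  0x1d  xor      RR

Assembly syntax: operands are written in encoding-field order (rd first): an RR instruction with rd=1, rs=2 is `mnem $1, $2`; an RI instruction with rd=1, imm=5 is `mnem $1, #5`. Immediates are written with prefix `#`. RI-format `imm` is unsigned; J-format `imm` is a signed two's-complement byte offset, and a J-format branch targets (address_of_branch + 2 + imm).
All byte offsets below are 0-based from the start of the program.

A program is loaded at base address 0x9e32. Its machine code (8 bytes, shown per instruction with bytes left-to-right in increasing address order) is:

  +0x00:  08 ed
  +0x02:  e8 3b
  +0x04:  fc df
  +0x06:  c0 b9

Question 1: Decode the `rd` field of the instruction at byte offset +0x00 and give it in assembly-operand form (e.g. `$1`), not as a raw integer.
$10

+0x00: 08 ed ⇒ word 0xed08 (little)
  op=0xed08>>11=0x1d ⇒ xor (RR)
  rd: (w>>7)&0xf=0xa → $10
  rs: (w>>3)&0xf=0x1 → $1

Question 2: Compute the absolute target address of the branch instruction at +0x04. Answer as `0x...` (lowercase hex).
0x9e34

+0x04: fc df ⇒ word 0xdffc (little)
  top 5b → 0x1b → jnz [J]
  imm: (w>>0)&0x7ff=0x7fc (s11→-4) → #-4
  target = base 0x9e32 + off 0x04 + 2 + imm -4 = 0x9e34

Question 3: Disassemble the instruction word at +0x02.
[02] e8 3b → 0x3be8
  top 5b → 0x7 → shr [RR]
  [10:7] rd=7 = $7
  [6:3] rs=13 = $13

shr $7, $13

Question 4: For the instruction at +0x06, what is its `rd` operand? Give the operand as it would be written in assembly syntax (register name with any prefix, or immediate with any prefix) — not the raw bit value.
+0x06: c0 b9 ⇒ word 0xb9c0 (little)
  op=0xb9c0>>11=0x17 ⇒ or (RR)
  rd: (w>>7)&0xf=0x3 → $3
  rs: (w>>3)&0xf=0x8 → $8

$3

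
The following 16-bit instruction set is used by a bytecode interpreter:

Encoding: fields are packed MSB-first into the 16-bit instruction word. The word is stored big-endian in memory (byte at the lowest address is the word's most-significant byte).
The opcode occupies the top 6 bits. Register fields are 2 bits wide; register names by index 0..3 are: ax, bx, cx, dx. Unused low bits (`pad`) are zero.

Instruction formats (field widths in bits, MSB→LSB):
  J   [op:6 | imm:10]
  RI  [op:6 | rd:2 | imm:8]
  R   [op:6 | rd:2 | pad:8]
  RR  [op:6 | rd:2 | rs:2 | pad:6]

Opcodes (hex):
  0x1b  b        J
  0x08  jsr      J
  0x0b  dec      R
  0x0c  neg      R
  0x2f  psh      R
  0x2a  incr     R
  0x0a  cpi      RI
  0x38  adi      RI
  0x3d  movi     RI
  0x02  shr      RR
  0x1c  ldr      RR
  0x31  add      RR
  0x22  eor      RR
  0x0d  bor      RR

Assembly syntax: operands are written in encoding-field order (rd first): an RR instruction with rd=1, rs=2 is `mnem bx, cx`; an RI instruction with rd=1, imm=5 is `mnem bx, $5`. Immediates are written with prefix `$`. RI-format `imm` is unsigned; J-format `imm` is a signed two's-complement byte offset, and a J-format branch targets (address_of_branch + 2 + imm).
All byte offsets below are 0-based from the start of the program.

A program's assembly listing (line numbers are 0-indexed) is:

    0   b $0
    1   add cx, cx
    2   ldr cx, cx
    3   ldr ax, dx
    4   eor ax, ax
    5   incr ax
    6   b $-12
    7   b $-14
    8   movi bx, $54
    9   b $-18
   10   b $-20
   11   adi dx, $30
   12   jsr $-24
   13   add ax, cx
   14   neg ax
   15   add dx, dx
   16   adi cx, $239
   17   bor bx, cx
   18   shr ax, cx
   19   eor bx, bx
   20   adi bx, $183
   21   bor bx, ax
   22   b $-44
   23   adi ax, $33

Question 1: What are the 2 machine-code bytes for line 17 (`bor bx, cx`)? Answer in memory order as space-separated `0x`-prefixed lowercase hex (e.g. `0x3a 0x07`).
0x35 0x80

17. bor fields op=0xd:6|rd=1:2|rs=2:2|pad=0:6 → word 3580h → 35 80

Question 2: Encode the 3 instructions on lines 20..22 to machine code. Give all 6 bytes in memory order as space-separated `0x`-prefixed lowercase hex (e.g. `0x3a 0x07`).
0xe1 0xb7 0x35 0x00 0x6f 0xd4

20. adi fields op=0x38:6|rd=1:2|imm=183:8 → word e1b7h → e1 b7
21. bor fields op=0xd:6|rd=1:2|rs=0:2|pad=0:6 → word 3500h → 35 00
22. b fields op=0x1b:6|imm=-44:10 → word 6fd4h → 6f d4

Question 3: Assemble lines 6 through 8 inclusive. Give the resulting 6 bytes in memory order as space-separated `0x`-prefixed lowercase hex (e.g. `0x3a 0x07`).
0x6f 0xf4 0x6f 0xf2 0xf5 0x36

L6: b op=0x1b:6|imm=-12:10 ⇒ 0x6ff4 ⇒ big 6f f4
L7: b op=0x1b:6|imm=-14:10 ⇒ 0x6ff2 ⇒ big 6f f2
L8: movi op=0x3d:6|rd=1:2|imm=54:8 ⇒ 0xf536 ⇒ big f5 36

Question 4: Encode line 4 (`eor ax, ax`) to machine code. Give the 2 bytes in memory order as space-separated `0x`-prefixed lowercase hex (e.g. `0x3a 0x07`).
0x88 0x00

L4: eor op=0x22:6|rd=0:2|rs=0:2|pad=0:6 ⇒ 0x8800 ⇒ big 88 00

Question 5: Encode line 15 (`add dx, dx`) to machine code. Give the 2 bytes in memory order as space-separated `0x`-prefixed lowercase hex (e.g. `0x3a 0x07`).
15. add fields op=0x31:6|rd=3:2|rs=3:2|pad=0:6 → word c7c0h → c7 c0

0xc7 0xc0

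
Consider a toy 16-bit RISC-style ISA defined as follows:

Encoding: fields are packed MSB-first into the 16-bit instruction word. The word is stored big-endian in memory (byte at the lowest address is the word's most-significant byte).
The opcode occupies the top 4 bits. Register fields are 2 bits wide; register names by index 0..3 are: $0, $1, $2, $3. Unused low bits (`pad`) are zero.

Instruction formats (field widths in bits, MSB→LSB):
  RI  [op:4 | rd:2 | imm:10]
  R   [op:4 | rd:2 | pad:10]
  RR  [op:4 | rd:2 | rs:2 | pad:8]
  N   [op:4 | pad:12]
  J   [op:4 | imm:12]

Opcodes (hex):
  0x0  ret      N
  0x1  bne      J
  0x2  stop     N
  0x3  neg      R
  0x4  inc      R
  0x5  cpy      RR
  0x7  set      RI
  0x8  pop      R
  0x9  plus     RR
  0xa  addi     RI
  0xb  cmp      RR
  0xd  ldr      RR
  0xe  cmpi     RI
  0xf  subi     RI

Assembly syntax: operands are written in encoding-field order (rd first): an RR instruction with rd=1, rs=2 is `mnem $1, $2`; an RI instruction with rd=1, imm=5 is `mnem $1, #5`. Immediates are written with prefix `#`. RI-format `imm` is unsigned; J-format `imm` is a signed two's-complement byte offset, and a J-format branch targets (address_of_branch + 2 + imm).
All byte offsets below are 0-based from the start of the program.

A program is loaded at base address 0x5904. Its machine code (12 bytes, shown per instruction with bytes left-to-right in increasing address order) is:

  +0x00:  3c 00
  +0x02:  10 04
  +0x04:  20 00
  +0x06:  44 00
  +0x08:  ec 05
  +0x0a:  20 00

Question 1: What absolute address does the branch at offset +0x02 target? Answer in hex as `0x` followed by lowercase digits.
0x590c

@+02  big-endian(10 04) = 0x1004
  opcode bits[15:12]=0x1: bne/J
  imm@[11:0]=0x4 ⇒ #4
  target = base 0x5904 + off 0x02 + 2 + imm 4 = 0x590c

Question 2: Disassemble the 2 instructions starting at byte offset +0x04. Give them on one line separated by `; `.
@+04  big-endian(20 00) = 0x2000
  top 4b → 0x2 → stop [N]
@+06  big-endian(44 00) = 0x4400
  top 4b → 0x4 → inc [R]
  rd: (w>>10)&0x3=0x1 → $1

stop; inc $1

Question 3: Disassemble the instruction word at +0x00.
+0x00: 3c 00 ⇒ word 0x3c00 (big)
  top 4b → 0x3 → neg [R]
  rd: (w>>10)&0x3=0x3 → $3

neg $3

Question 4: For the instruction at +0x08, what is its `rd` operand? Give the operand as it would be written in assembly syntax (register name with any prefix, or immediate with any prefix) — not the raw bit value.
[08] ec 05 → 0xec05
  top 4b → 0xe → cmpi [RI]
  rd: (w>>10)&0x3=0x3 → $3
  imm: (w>>0)&0x3ff=0x5 → #5

$3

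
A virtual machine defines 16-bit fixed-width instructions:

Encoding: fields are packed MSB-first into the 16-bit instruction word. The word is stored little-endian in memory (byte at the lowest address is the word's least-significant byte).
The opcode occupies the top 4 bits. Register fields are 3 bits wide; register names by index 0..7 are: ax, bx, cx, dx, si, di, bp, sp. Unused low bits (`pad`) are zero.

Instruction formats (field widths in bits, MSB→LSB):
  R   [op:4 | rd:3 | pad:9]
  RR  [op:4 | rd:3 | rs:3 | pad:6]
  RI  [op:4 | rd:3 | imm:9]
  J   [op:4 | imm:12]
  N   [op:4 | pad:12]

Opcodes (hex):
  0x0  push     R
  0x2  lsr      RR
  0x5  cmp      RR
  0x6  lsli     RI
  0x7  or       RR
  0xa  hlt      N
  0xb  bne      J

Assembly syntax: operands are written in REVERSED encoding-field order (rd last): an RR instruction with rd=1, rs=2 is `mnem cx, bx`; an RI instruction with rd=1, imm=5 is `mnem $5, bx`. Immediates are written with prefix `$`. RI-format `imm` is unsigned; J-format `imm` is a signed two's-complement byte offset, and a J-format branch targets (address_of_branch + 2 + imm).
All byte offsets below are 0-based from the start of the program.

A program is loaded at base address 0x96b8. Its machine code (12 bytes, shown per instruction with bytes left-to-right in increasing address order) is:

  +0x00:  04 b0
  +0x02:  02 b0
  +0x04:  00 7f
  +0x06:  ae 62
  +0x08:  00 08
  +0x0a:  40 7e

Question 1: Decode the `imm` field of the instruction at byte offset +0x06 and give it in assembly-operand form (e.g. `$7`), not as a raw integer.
[06] ae 62 → 0x62ae
  op=0x62ae>>12=0x6 ⇒ lsli (RI)
  rd: (w>>9)&0x7=0x1 → bx
  imm: (w>>0)&0x1ff=0xae → $174

$174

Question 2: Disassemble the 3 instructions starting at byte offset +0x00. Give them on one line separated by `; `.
bne $4; bne $2; or si, sp

+0x00: 04 b0 ⇒ word 0xb004 (little)
  op=0xb004>>12=0xb ⇒ bne (J)
  imm: (w>>0)&0xfff=0x4 → $4
+0x02: 02 b0 ⇒ word 0xb002 (little)
  op=0xb002>>12=0xb ⇒ bne (J)
  imm: (w>>0)&0xfff=0x2 → $2
+0x04: 00 7f ⇒ word 0x7f00 (little)
  op=0x7f00>>12=0x7 ⇒ or (RR)
  rd: (w>>9)&0x7=0x7 → sp
  rs: (w>>6)&0x7=0x4 → si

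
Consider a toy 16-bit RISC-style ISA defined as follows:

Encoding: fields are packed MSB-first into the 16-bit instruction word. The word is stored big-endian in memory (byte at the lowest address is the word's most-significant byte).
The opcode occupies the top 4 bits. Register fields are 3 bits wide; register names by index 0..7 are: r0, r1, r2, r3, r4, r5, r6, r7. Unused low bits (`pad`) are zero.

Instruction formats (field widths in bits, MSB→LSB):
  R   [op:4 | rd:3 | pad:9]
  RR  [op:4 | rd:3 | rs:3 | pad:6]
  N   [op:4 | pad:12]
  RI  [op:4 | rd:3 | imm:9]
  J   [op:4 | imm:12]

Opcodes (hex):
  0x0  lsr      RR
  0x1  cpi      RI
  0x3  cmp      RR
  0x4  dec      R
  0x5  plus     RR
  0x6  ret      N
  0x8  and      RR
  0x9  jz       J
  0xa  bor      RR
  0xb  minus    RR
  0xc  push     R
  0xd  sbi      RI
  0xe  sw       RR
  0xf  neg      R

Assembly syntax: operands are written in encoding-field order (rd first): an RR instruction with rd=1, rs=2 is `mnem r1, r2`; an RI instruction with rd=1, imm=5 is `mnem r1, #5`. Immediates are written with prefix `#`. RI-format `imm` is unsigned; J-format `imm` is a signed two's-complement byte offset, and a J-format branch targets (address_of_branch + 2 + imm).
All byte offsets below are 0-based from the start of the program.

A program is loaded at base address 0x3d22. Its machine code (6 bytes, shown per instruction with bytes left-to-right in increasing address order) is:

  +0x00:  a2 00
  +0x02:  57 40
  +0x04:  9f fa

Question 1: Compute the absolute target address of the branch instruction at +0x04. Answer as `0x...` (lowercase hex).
0x3d22

[04] 9f fa → 0x9ffa
  op=0x9ffa>>12=0x9 ⇒ jz (J)
  imm: (w>>0)&0xfff=0xffa (s12→-6) → #-6
  target = base 0x3d22 + off 0x04 + 2 + imm -6 = 0x3d22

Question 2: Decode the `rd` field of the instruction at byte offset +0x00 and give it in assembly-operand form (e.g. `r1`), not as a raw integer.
[00] a2 00 → 0xa200
  top 4b → 0xa → bor [RR]
  rd@[11:9]=0x1 ⇒ r1
  rs@[8:6]=0x0 ⇒ r0

r1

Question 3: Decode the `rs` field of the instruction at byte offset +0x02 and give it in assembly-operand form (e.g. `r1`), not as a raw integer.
@+02  big-endian(57 40) = 0x5740
  top 4b → 0x5 → plus [RR]
  rd@[11:9]=0x3 ⇒ r3
  rs@[8:6]=0x5 ⇒ r5

r5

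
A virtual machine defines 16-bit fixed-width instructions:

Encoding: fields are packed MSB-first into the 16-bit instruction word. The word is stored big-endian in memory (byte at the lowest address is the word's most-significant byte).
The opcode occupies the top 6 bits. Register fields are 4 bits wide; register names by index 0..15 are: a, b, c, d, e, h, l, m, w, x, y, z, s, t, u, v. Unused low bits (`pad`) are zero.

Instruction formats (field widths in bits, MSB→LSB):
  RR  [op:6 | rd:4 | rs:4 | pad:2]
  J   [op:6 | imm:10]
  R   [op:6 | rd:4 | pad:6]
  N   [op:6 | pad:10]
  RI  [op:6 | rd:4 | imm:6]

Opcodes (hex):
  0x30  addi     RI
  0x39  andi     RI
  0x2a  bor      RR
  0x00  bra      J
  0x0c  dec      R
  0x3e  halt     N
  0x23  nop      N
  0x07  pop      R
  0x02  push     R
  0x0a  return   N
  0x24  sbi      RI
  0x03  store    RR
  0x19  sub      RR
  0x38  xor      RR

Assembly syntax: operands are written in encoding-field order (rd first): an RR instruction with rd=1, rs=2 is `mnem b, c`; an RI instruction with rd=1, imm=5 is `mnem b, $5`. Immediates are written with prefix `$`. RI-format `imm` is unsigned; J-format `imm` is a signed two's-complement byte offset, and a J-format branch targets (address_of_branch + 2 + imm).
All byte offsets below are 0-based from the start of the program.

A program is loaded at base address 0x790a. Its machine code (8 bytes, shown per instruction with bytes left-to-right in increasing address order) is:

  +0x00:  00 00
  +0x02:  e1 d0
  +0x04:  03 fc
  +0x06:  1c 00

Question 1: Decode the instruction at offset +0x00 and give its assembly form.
[00] 00 00 → 0x0000
  op=0x0000>>10=0x0 ⇒ bra (J)
  imm@[9:0]=0x0 ⇒ $0

bra $0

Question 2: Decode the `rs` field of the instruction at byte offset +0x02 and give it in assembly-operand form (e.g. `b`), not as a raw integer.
e

off 0x02: read e1 d0 as big → 0xe1d0
  op=0xe1d0>>10=0x38 ⇒ xor (RR)
  rd: (w>>6)&0xf=0x7 → m
  rs: (w>>2)&0xf=0x4 → e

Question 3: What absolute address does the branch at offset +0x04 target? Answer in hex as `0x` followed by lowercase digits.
+0x04: 03 fc ⇒ word 0x03fc (big)
  top 6b → 0x0 → bra [J]
  imm: (w>>0)&0x3ff=0x3fc (s10→-4) → $-4
  target = base 0x790a + off 0x04 + 2 + imm -4 = 0x790c

0x790c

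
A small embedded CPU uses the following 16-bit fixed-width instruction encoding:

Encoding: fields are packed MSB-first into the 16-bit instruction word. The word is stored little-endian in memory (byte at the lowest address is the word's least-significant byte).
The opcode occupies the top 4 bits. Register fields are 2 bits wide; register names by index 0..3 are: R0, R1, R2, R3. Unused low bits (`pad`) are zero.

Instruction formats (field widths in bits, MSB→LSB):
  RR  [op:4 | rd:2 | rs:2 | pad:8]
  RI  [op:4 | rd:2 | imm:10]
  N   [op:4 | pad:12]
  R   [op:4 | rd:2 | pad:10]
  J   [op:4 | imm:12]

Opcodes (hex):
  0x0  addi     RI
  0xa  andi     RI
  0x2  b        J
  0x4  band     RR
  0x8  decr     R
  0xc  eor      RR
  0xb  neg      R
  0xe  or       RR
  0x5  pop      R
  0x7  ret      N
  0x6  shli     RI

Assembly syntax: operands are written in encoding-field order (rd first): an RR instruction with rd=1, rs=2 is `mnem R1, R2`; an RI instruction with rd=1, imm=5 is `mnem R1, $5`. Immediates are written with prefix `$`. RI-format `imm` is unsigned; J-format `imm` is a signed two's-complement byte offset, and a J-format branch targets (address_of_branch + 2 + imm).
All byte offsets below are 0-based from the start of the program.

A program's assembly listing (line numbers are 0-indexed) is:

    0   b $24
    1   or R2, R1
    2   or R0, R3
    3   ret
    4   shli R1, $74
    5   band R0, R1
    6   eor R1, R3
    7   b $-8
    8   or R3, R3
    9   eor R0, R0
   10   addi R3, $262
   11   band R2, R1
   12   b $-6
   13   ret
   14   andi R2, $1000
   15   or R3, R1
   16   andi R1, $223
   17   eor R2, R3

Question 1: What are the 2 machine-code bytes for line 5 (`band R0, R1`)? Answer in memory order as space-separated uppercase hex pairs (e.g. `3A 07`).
line 5 (band): pack op=0x4:4|rd=0:2|rs=1:2|pad=0:8 = 0x4100; little→ 00 41

00 41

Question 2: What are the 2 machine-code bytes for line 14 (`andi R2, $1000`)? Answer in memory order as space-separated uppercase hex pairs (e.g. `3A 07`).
L14: andi op=0xa:4|rd=2:2|imm=1000:10 ⇒ 0xabe8 ⇒ little e8 ab

E8 AB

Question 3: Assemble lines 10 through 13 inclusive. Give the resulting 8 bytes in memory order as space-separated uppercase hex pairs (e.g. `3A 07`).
06 0D 00 49 FA 2F 00 70

10. addi fields op=0x0:4|rd=3:2|imm=262:10 → word 0d06h → 06 0d
11. band fields op=0x4:4|rd=2:2|rs=1:2|pad=0:8 → word 4900h → 00 49
12. b fields op=0x2:4|imm=-6:12 → word 2ffah → fa 2f
13. ret fields op=0x7:4|pad=0:12 → word 7000h → 00 70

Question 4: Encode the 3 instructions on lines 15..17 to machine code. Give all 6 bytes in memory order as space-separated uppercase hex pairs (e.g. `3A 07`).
00 ED DF A4 00 CB

line 15 (or): pack op=0xe:4|rd=3:2|rs=1:2|pad=0:8 = 0xed00; little→ 00 ed
line 16 (andi): pack op=0xa:4|rd=1:2|imm=223:10 = 0xa4df; little→ df a4
line 17 (eor): pack op=0xc:4|rd=2:2|rs=3:2|pad=0:8 = 0xcb00; little→ 00 cb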